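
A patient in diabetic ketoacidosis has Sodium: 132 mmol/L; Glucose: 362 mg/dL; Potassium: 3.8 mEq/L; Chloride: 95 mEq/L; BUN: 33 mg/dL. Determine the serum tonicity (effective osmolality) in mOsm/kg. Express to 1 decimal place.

Effective osmolality excludes urea (freely permeant across cell membranes):
2·Na + glucose/18
= 2·132 + 362/18
= 264 + 20.11
= 284.11 mOsm/kg

284.1 mOsm/kg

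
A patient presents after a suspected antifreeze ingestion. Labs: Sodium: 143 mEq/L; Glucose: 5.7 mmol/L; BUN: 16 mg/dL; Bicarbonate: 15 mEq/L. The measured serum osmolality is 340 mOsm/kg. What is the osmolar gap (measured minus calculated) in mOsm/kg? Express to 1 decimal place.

Calculated osmolality = 2·Na + glucose + BUN/2.8
= 2·143 + 5.7 + 16/2.8
= 286 + 5.70 + 5.71
= 297.41 mOsm/kg ≈ 297.4 mOsm/kg
Osmolar gap = measured − calculated = 340 − 297.4 = 42.6 mOsm/kg

42.6 mOsm/kg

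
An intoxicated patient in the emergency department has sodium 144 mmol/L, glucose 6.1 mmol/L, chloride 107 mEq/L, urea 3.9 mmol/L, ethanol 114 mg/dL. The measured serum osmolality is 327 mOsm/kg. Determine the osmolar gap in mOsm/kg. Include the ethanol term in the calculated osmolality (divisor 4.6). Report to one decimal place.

Calculated osmolality = 2·Na + glucose + urea + ethanol/4.6
= 2·144 + 6.1 + 3.9 + 114/4.6
= 288 + 6.10 + 3.90 + 24.78
= 322.78 mOsm/kg ≈ 322.8 mOsm/kg
Osmolar gap = measured − calculated = 327 − 322.8 = 4.2 mOsm/kg

4.2 mOsm/kg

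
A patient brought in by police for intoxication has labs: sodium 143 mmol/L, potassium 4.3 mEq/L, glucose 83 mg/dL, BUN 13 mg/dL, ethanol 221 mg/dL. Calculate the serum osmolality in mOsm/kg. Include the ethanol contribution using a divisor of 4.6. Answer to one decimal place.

343.3 mOsm/kg

Calculated osmolality = 2·Na + glucose/18 + BUN/2.8 + ethanol/4.6
= 2·143 + 83/18 + 13/2.8 + 221/4.6
= 286 + 4.61 + 4.64 + 48.04
= 343.29 mOsm/kg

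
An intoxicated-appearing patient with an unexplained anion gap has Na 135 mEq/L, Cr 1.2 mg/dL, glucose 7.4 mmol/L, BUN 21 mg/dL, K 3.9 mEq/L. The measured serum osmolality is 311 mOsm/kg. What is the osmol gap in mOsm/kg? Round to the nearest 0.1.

Calculated osmolality = 2·Na + glucose + BUN/2.8
= 2·135 + 7.4 + 21/2.8
= 270 + 7.40 + 7.50
= 284.9 mOsm/kg ≈ 284.9 mOsm/kg
Osmolar gap = measured − calculated = 311 − 284.9 = 26.1 mOsm/kg

26.1 mOsm/kg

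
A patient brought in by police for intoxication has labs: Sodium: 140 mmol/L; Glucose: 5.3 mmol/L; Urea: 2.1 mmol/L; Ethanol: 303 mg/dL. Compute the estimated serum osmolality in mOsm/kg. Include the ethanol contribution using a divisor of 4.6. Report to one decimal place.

Calculated osmolality = 2·Na + glucose + urea + ethanol/4.6
= 2·140 + 5.3 + 2.1 + 303/4.6
= 280 + 5.30 + 2.10 + 65.87
= 353.27 mOsm/kg

353.3 mOsm/kg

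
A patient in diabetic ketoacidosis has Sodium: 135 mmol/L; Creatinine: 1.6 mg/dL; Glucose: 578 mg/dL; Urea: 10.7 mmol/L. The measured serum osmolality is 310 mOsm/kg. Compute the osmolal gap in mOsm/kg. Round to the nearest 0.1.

Calculated osmolality = 2·Na + glucose/18 + urea
= 2·135 + 578/18 + 10.7
= 270 + 32.11 + 10.70
= 312.81 mOsm/kg ≈ 312.8 mOsm/kg
Osmolar gap = measured − calculated = 310 − 312.8 = -2.8 mOsm/kg

-2.8 mOsm/kg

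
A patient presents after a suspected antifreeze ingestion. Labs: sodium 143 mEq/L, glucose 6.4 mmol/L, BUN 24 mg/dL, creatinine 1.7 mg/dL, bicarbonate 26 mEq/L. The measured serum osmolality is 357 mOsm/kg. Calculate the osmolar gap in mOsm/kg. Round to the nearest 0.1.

Calculated osmolality = 2·Na + glucose + BUN/2.8
= 2·143 + 6.4 + 24/2.8
= 286 + 6.40 + 8.57
= 300.97 mOsm/kg ≈ 301.0 mOsm/kg
Osmolar gap = measured − calculated = 357 − 301.0 = 56.0 mOsm/kg

56.0 mOsm/kg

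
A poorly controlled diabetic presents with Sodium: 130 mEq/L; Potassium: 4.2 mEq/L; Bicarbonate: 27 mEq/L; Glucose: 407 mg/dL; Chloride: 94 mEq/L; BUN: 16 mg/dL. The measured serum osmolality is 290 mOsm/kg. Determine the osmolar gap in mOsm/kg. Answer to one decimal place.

Calculated osmolality = 2·Na + glucose/18 + BUN/2.8
= 2·130 + 407/18 + 16/2.8
= 260 + 22.61 + 5.71
= 288.32 mOsm/kg ≈ 288.3 mOsm/kg
Osmolar gap = measured − calculated = 290 − 288.3 = 1.7 mOsm/kg

1.7 mOsm/kg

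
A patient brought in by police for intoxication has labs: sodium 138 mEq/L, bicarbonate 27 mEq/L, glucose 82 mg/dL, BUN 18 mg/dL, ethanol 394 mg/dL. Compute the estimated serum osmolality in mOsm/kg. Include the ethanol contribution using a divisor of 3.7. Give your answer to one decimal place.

393.5 mOsm/kg

Calculated osmolality = 2·Na + glucose/18 + BUN/2.8 + ethanol/3.7
= 2·138 + 82/18 + 18/2.8 + 394/3.7
= 276 + 4.56 + 6.43 + 106.49
= 393.48 mOsm/kg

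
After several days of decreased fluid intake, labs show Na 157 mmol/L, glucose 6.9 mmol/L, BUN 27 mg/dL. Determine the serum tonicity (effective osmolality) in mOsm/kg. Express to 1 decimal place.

320.9 mOsm/kg

Effective osmolality excludes urea (freely permeant across cell membranes):
2·Na + glucose
= 2·157 + 6.9
= 314 + 6.9
= 320.9 mOsm/kg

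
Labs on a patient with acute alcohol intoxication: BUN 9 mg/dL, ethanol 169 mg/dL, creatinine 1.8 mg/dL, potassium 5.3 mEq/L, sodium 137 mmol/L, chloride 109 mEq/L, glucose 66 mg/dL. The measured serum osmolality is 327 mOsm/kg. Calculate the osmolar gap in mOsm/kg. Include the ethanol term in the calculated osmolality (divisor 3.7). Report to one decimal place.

Calculated osmolality = 2·Na + glucose/18 + BUN/2.8 + ethanol/3.7
= 2·137 + 66/18 + 9/2.8 + 169/3.7
= 274 + 3.67 + 3.21 + 45.68
= 326.56 mOsm/kg ≈ 326.6 mOsm/kg
Osmolar gap = measured − calculated = 327 − 326.6 = 0.4 mOsm/kg

0.4 mOsm/kg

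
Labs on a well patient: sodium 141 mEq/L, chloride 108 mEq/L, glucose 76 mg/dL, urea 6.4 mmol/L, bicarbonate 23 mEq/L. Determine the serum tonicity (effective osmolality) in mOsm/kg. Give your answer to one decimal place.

Effective osmolality excludes urea (freely permeant across cell membranes):
2·Na + glucose/18
= 2·141 + 76/18
= 282 + 4.22
= 286.22 mOsm/kg

286.2 mOsm/kg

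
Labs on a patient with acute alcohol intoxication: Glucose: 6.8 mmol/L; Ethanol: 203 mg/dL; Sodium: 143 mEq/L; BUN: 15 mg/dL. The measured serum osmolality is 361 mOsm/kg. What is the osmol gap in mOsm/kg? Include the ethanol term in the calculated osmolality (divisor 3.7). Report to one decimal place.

Calculated osmolality = 2·Na + glucose + BUN/2.8 + ethanol/3.7
= 2·143 + 6.8 + 15/2.8 + 203/3.7
= 286 + 6.80 + 5.36 + 54.86
= 353.02 mOsm/kg ≈ 353.0 mOsm/kg
Osmolar gap = measured − calculated = 361 − 353.0 = 8.0 mOsm/kg

8.0 mOsm/kg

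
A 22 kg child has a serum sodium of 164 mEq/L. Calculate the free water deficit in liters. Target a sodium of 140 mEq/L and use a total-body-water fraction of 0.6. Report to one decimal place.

2.3 L

TBW = 0.6 · 22 = 13.2 L
Free water deficit = TBW · (Na/140 − 1)
= 13.2 · (164/140 − 1)
= 13.2 · 0.1714
= 2.26 L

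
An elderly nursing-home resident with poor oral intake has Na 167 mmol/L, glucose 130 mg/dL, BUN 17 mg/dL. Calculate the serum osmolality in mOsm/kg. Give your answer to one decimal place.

347.3 mOsm/kg

Calculated osmolality = 2·Na + glucose/18 + BUN/2.8
= 2·167 + 130/18 + 17/2.8
= 334 + 7.22 + 6.07
= 347.29 mOsm/kg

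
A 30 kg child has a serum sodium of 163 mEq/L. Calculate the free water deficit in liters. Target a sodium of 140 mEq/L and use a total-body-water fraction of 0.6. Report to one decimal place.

3.0 L

TBW = 0.6 · 30 = 18 L
Free water deficit = TBW · (Na/140 − 1)
= 18 · (163/140 − 1)
= 18 · 0.1643
= 2.96 L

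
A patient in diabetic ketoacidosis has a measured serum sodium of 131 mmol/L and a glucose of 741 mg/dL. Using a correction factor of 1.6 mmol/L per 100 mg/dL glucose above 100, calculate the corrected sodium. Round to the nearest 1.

Corrected Na = measured Na + 1.6 · (glucose − 100)/100
= 131 + 1.6 · (741 − 100)/100
= 131 + 10.3
= 141.3 mmol/L

141 mmol/L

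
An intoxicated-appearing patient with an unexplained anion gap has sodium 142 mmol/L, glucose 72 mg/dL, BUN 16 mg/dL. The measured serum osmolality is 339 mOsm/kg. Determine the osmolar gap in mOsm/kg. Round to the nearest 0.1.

Calculated osmolality = 2·Na + glucose/18 + BUN/2.8
= 2·142 + 72/18 + 16/2.8
= 284 + 4 + 5.71
= 293.71 mOsm/kg ≈ 293.7 mOsm/kg
Osmolar gap = measured − calculated = 339 − 293.7 = 45.3 mOsm/kg

45.3 mOsm/kg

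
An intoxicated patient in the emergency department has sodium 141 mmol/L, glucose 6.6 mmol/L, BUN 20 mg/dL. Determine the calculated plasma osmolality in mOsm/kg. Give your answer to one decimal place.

295.7 mOsm/kg

Calculated osmolality = 2·Na + glucose + BUN/2.8
= 2·141 + 6.6 + 20/2.8
= 282 + 6.60 + 7.14
= 295.74 mOsm/kg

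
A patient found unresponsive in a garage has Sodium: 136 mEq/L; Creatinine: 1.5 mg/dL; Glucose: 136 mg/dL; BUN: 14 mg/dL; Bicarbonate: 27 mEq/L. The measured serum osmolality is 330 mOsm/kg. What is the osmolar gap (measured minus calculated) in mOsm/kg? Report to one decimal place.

45.4 mOsm/kg

Calculated osmolality = 2·Na + glucose/18 + BUN/2.8
= 2·136 + 136/18 + 14/2.8
= 272 + 7.56 + 5
= 284.56 mOsm/kg ≈ 284.6 mOsm/kg
Osmolar gap = measured − calculated = 330 − 284.6 = 45.4 mOsm/kg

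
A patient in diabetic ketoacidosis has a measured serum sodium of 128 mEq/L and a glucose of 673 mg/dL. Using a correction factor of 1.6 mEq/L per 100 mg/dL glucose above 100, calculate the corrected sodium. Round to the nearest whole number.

Corrected Na = measured Na + 1.6 · (glucose − 100)/100
= 128 + 1.6 · (673 − 100)/100
= 128 + 9.2
= 137.2 mEq/L

137 mEq/L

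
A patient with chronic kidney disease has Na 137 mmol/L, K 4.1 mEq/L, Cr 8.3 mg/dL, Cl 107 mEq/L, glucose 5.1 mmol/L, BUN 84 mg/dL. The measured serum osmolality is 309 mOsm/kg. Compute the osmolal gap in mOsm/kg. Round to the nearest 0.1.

Calculated osmolality = 2·Na + glucose + BUN/2.8
= 2·137 + 5.1 + 84/2.8
= 274 + 5.10 + 30
= 309.1 mOsm/kg ≈ 309.1 mOsm/kg
Osmolar gap = measured − calculated = 309 − 309.1 = -0.1 mOsm/kg

-0.1 mOsm/kg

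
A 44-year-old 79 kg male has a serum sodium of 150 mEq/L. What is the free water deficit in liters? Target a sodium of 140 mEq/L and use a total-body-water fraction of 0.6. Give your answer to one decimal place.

TBW = 0.6 · 79 = 47.4 L
Free water deficit = TBW · (Na/140 − 1)
= 47.4 · (150/140 − 1)
= 47.4 · 0.0714
= 3.38 L

3.4 L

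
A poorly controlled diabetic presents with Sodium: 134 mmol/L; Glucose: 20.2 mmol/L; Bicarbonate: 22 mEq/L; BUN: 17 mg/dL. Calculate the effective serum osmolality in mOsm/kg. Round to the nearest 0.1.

Effective osmolality excludes urea (freely permeant across cell membranes):
2·Na + glucose
= 2·134 + 20.2
= 268 + 20.2
= 288.2 mOsm/kg

288.2 mOsm/kg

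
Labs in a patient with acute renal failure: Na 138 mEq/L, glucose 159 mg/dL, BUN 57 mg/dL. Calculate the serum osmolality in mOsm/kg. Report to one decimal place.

Calculated osmolality = 2·Na + glucose/18 + BUN/2.8
= 2·138 + 159/18 + 57/2.8
= 276 + 8.83 + 20.36
= 305.19 mOsm/kg

305.2 mOsm/kg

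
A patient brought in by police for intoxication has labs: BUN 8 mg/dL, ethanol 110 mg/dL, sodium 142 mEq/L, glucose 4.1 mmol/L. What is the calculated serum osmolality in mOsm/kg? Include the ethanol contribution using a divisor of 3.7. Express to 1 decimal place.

Calculated osmolality = 2·Na + glucose + BUN/2.8 + ethanol/3.7
= 2·142 + 4.1 + 8/2.8 + 110/3.7
= 284 + 4.10 + 2.86 + 29.73
= 320.69 mOsm/kg

320.7 mOsm/kg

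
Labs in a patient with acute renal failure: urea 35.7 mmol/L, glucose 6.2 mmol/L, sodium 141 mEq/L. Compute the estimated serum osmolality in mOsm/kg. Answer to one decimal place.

323.9 mOsm/kg

Calculated osmolality = 2·Na + glucose + urea
= 2·141 + 6.2 + 35.7
= 282 + 6.20 + 35.70
= 323.9 mOsm/kg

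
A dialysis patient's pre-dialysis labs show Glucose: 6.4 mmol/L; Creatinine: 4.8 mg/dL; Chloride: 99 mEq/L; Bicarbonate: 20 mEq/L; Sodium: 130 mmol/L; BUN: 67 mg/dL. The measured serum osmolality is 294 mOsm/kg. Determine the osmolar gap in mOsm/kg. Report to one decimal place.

Calculated osmolality = 2·Na + glucose + BUN/2.8
= 2·130 + 6.4 + 67/2.8
= 260 + 6.40 + 23.93
= 290.33 mOsm/kg ≈ 290.3 mOsm/kg
Osmolar gap = measured − calculated = 294 − 290.3 = 3.7 mOsm/kg

3.7 mOsm/kg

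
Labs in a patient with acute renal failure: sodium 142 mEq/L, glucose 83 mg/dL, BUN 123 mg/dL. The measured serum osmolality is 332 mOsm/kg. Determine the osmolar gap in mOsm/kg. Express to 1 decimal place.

-0.5 mOsm/kg

Calculated osmolality = 2·Na + glucose/18 + BUN/2.8
= 2·142 + 83/18 + 123/2.8
= 284 + 4.61 + 43.93
= 332.54 mOsm/kg ≈ 332.5 mOsm/kg
Osmolar gap = measured − calculated = 332 − 332.5 = -0.5 mOsm/kg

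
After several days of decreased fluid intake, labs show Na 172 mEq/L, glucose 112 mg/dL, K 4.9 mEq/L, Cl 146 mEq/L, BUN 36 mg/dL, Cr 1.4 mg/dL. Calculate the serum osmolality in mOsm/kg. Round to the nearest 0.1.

Calculated osmolality = 2·Na + glucose/18 + BUN/2.8
= 2·172 + 112/18 + 36/2.8
= 344 + 6.22 + 12.86
= 363.08 mOsm/kg

363.1 mOsm/kg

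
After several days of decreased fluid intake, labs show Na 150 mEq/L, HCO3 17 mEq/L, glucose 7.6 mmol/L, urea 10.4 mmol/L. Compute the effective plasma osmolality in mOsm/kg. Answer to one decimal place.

Effective osmolality excludes urea (freely permeant across cell membranes):
2·Na + glucose
= 2·150 + 7.6
= 300 + 7.6
= 307.6 mOsm/kg

307.6 mOsm/kg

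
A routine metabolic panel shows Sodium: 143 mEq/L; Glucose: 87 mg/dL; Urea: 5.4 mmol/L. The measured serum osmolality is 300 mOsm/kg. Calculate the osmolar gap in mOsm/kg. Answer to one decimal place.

3.8 mOsm/kg

Calculated osmolality = 2·Na + glucose/18 + urea
= 2·143 + 87/18 + 5.4
= 286 + 4.83 + 5.40
= 296.23 mOsm/kg ≈ 296.2 mOsm/kg
Osmolar gap = measured − calculated = 300 − 296.2 = 3.8 mOsm/kg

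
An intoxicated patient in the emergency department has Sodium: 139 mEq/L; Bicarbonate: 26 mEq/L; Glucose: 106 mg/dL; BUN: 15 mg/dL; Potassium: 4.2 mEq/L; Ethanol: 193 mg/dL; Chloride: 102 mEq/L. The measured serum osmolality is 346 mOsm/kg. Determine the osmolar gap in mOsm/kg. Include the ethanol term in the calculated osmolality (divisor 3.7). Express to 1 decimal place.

4.6 mOsm/kg

Calculated osmolality = 2·Na + glucose/18 + BUN/2.8 + ethanol/3.7
= 2·139 + 106/18 + 15/2.8 + 193/3.7
= 278 + 5.89 + 5.36 + 52.16
= 341.41 mOsm/kg ≈ 341.4 mOsm/kg
Osmolar gap = measured − calculated = 346 − 341.4 = 4.6 mOsm/kg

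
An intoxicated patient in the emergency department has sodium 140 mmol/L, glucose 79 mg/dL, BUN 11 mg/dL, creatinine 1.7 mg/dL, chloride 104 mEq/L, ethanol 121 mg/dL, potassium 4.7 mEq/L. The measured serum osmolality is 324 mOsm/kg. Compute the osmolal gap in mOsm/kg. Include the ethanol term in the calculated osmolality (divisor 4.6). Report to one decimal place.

Calculated osmolality = 2·Na + glucose/18 + BUN/2.8 + ethanol/4.6
= 2·140 + 79/18 + 11/2.8 + 121/4.6
= 280 + 4.39 + 3.93 + 26.30
= 314.62 mOsm/kg ≈ 314.6 mOsm/kg
Osmolar gap = measured − calculated = 324 − 314.6 = 9.4 mOsm/kg

9.4 mOsm/kg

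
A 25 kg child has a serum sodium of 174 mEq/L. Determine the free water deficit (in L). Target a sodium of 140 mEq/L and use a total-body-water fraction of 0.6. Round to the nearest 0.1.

TBW = 0.6 · 25 = 15 L
Free water deficit = TBW · (Na/140 − 1)
= 15 · (174/140 − 1)
= 15 · 0.2429
= 3.64 L

3.6 L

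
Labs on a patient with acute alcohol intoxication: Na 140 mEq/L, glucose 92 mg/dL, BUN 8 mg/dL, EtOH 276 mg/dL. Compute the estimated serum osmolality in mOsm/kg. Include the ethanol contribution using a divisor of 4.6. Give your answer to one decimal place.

Calculated osmolality = 2·Na + glucose/18 + BUN/2.8 + ethanol/4.6
= 2·140 + 92/18 + 8/2.8 + 276/4.6
= 280 + 5.11 + 2.86 + 60
= 347.97 mOsm/kg

348.0 mOsm/kg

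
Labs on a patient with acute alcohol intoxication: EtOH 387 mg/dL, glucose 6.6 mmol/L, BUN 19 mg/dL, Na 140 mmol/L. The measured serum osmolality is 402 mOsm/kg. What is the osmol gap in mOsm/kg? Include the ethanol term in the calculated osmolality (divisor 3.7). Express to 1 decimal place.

4.0 mOsm/kg

Calculated osmolality = 2·Na + glucose + BUN/2.8 + ethanol/3.7
= 2·140 + 6.6 + 19/2.8 + 387/3.7
= 280 + 6.60 + 6.79 + 104.59
= 397.98 mOsm/kg ≈ 398.0 mOsm/kg
Osmolar gap = measured − calculated = 402 − 398.0 = 4.0 mOsm/kg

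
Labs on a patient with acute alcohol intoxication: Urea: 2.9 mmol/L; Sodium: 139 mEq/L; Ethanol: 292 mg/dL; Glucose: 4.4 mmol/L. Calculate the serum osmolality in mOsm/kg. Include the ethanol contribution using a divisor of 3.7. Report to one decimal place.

364.2 mOsm/kg

Calculated osmolality = 2·Na + glucose + urea + ethanol/3.7
= 2·139 + 4.4 + 2.9 + 292/3.7
= 278 + 4.40 + 2.90 + 78.92
= 364.22 mOsm/kg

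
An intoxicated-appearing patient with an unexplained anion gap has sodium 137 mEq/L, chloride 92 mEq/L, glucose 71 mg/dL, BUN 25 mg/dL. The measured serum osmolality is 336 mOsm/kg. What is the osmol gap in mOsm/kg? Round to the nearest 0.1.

Calculated osmolality = 2·Na + glucose/18 + BUN/2.8
= 2·137 + 71/18 + 25/2.8
= 274 + 3.94 + 8.93
= 286.87 mOsm/kg ≈ 286.9 mOsm/kg
Osmolar gap = measured − calculated = 336 − 286.9 = 49.1 mOsm/kg

49.1 mOsm/kg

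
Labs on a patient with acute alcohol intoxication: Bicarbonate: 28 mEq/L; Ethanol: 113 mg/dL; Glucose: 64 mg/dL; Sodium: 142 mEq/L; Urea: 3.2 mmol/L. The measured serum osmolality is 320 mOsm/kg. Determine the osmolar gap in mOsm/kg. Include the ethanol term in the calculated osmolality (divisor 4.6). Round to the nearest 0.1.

Calculated osmolality = 2·Na + glucose/18 + urea + ethanol/4.6
= 2·142 + 64/18 + 3.2 + 113/4.6
= 284 + 3.56 + 3.20 + 24.57
= 315.33 mOsm/kg ≈ 315.3 mOsm/kg
Osmolar gap = measured − calculated = 320 − 315.3 = 4.7 mOsm/kg

4.7 mOsm/kg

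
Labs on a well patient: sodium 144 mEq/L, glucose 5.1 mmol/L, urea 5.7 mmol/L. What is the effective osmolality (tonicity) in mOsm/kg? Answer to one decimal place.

293.1 mOsm/kg

Effective osmolality excludes urea (freely permeant across cell membranes):
2·Na + glucose
= 2·144 + 5.1
= 288 + 5.1
= 293.1 mOsm/kg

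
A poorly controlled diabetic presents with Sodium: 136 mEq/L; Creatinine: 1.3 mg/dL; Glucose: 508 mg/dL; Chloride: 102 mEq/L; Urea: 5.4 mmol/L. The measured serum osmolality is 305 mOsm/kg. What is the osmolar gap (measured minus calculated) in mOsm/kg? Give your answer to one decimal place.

Calculated osmolality = 2·Na + glucose/18 + urea
= 2·136 + 508/18 + 5.4
= 272 + 28.22 + 5.40
= 305.62 mOsm/kg ≈ 305.6 mOsm/kg
Osmolar gap = measured − calculated = 305 − 305.6 = -0.6 mOsm/kg

-0.6 mOsm/kg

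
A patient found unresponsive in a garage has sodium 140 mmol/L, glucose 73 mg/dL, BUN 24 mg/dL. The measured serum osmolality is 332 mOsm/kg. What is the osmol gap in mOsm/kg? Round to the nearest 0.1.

39.4 mOsm/kg

Calculated osmolality = 2·Na + glucose/18 + BUN/2.8
= 2·140 + 73/18 + 24/2.8
= 280 + 4.06 + 8.57
= 292.63 mOsm/kg ≈ 292.6 mOsm/kg
Osmolar gap = measured − calculated = 332 − 292.6 = 39.4 mOsm/kg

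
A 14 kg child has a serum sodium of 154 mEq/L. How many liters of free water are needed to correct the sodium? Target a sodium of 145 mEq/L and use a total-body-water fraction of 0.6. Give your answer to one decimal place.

TBW = 0.6 · 14 = 8.4 L
Free water deficit = TBW · (Na/145 − 1)
= 8.4 · (154/145 − 1)
= 8.4 · 0.0621
= 0.52 L

0.5 L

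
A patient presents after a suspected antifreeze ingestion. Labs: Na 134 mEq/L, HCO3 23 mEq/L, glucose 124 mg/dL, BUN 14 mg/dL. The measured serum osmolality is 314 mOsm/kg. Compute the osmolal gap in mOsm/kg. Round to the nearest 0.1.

34.1 mOsm/kg

Calculated osmolality = 2·Na + glucose/18 + BUN/2.8
= 2·134 + 124/18 + 14/2.8
= 268 + 6.89 + 5
= 279.89 mOsm/kg ≈ 279.9 mOsm/kg
Osmolar gap = measured − calculated = 314 − 279.9 = 34.1 mOsm/kg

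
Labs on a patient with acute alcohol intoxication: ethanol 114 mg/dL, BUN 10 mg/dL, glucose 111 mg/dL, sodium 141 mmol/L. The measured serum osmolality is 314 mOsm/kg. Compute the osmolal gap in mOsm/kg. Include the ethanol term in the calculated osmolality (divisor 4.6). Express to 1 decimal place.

-2.5 mOsm/kg

Calculated osmolality = 2·Na + glucose/18 + BUN/2.8 + ethanol/4.6
= 2·141 + 111/18 + 10/2.8 + 114/4.6
= 282 + 6.17 + 3.57 + 24.78
= 316.52 mOsm/kg ≈ 316.5 mOsm/kg
Osmolar gap = measured − calculated = 314 − 316.5 = -2.5 mOsm/kg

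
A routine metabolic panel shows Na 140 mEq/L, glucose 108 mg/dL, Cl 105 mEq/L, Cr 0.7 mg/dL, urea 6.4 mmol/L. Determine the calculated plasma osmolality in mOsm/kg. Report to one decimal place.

Calculated osmolality = 2·Na + glucose/18 + urea
= 2·140 + 108/18 + 6.4
= 280 + 6 + 6.40
= 292.4 mOsm/kg

292.4 mOsm/kg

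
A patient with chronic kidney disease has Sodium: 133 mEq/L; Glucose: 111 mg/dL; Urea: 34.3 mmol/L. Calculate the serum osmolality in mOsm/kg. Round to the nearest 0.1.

306.5 mOsm/kg

Calculated osmolality = 2·Na + glucose/18 + urea
= 2·133 + 111/18 + 34.3
= 266 + 6.17 + 34.30
= 306.47 mOsm/kg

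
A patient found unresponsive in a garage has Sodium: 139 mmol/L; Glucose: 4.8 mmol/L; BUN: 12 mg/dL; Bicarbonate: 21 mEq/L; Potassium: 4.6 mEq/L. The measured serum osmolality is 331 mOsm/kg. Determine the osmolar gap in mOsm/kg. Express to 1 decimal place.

43.9 mOsm/kg

Calculated osmolality = 2·Na + glucose + BUN/2.8
= 2·139 + 4.8 + 12/2.8
= 278 + 4.80 + 4.29
= 287.09 mOsm/kg ≈ 287.1 mOsm/kg
Osmolar gap = measured − calculated = 331 − 287.1 = 43.9 mOsm/kg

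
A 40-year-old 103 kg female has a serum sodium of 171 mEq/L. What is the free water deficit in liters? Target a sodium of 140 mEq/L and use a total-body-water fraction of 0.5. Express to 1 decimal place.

TBW = 0.5 · 103 = 51.5 L
Free water deficit = TBW · (Na/140 − 1)
= 51.5 · (171/140 − 1)
= 51.5 · 0.2214
= 11.4 L

11.4 L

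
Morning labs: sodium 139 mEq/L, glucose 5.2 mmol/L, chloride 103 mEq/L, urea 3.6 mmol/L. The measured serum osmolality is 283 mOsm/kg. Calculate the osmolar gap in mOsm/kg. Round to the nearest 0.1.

Calculated osmolality = 2·Na + glucose + urea
= 2·139 + 5.2 + 3.6
= 278 + 5.20 + 3.60
= 286.8 mOsm/kg ≈ 286.8 mOsm/kg
Osmolar gap = measured − calculated = 283 − 286.8 = -3.8 mOsm/kg

-3.8 mOsm/kg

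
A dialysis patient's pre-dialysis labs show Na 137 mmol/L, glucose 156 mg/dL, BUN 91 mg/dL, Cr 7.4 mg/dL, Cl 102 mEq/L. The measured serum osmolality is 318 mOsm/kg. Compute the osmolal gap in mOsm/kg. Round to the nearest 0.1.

Calculated osmolality = 2·Na + glucose/18 + BUN/2.8
= 2·137 + 156/18 + 91/2.8
= 274 + 8.67 + 32.50
= 315.17 mOsm/kg ≈ 315.2 mOsm/kg
Osmolar gap = measured − calculated = 318 − 315.2 = 2.8 mOsm/kg

2.8 mOsm/kg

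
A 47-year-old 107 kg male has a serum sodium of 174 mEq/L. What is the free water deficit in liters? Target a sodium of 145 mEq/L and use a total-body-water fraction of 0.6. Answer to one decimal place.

12.8 L

TBW = 0.6 · 107 = 64.2 L
Free water deficit = TBW · (Na/145 − 1)
= 64.2 · (174/145 − 1)
= 64.2 · 0.2
= 12.84 L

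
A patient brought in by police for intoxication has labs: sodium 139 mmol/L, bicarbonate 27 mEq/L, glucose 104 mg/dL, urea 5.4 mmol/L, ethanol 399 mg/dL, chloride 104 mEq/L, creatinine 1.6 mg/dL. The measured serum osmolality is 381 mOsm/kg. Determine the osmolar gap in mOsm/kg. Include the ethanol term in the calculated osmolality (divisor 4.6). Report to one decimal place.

5.1 mOsm/kg

Calculated osmolality = 2·Na + glucose/18 + urea + ethanol/4.6
= 2·139 + 104/18 + 5.4 + 399/4.6
= 278 + 5.78 + 5.40 + 86.74
= 375.92 mOsm/kg ≈ 375.9 mOsm/kg
Osmolar gap = measured − calculated = 381 − 375.9 = 5.1 mOsm/kg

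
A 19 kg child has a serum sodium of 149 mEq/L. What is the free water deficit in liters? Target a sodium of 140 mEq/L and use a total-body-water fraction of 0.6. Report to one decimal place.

0.7 L

TBW = 0.6 · 19 = 11.4 L
Free water deficit = TBW · (Na/140 − 1)
= 11.4 · (149/140 − 1)
= 11.4 · 0.0643
= 0.73 L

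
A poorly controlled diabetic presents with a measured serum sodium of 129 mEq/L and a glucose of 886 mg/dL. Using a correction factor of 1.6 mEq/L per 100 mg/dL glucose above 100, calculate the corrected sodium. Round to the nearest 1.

142 mEq/L

Corrected Na = measured Na + 1.6 · (glucose − 100)/100
= 129 + 1.6 · (886 − 100)/100
= 129 + 12.6
= 141.6 mEq/L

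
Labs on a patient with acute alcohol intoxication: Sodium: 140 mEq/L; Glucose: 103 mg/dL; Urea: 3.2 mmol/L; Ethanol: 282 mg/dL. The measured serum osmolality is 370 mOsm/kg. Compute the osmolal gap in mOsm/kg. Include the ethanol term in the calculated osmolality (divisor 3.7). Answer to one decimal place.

4.9 mOsm/kg

Calculated osmolality = 2·Na + glucose/18 + urea + ethanol/3.7
= 2·140 + 103/18 + 3.2 + 282/3.7
= 280 + 5.72 + 3.20 + 76.22
= 365.14 mOsm/kg ≈ 365.1 mOsm/kg
Osmolar gap = measured − calculated = 370 − 365.1 = 4.9 mOsm/kg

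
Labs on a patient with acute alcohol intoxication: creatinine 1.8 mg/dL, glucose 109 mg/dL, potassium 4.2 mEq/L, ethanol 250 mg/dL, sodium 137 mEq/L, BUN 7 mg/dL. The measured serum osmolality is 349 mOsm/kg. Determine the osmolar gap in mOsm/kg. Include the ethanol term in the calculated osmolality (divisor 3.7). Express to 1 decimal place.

Calculated osmolality = 2·Na + glucose/18 + BUN/2.8 + ethanol/3.7
= 2·137 + 109/18 + 7/2.8 + 250/3.7
= 274 + 6.06 + 2.50 + 67.57
= 350.13 mOsm/kg ≈ 350.1 mOsm/kg
Osmolar gap = measured − calculated = 349 − 350.1 = -1.1 mOsm/kg

-1.1 mOsm/kg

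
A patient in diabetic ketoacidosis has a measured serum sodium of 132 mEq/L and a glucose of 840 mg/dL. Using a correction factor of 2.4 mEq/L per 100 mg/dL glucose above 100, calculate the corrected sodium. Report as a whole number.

Corrected Na = measured Na + 2.4 · (glucose − 100)/100
= 132 + 2.4 · (840 − 100)/100
= 132 + 17.8
= 149.8 mEq/L

150 mEq/L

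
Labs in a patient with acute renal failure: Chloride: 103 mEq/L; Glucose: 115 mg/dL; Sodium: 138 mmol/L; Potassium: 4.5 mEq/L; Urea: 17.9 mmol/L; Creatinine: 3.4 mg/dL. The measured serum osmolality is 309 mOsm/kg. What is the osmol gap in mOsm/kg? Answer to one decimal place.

Calculated osmolality = 2·Na + glucose/18 + urea
= 2·138 + 115/18 + 17.9
= 276 + 6.39 + 17.90
= 300.29 mOsm/kg ≈ 300.3 mOsm/kg
Osmolar gap = measured − calculated = 309 − 300.3 = 8.7 mOsm/kg

8.7 mOsm/kg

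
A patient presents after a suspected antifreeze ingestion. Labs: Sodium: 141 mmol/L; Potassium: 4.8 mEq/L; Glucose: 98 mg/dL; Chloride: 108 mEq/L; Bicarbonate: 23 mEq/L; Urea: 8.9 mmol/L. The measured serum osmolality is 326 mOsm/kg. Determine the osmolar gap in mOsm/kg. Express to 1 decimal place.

Calculated osmolality = 2·Na + glucose/18 + urea
= 2·141 + 98/18 + 8.9
= 282 + 5.44 + 8.90
= 296.34 mOsm/kg ≈ 296.3 mOsm/kg
Osmolar gap = measured − calculated = 326 − 296.3 = 29.7 mOsm/kg

29.7 mOsm/kg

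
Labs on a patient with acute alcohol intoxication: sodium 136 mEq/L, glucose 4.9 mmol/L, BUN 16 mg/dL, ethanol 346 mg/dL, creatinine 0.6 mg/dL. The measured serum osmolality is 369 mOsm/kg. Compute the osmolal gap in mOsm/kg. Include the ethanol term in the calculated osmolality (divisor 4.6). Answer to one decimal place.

Calculated osmolality = 2·Na + glucose + BUN/2.8 + ethanol/4.6
= 2·136 + 4.9 + 16/2.8 + 346/4.6
= 272 + 4.90 + 5.71 + 75.22
= 357.83 mOsm/kg ≈ 357.8 mOsm/kg
Osmolar gap = measured − calculated = 369 − 357.8 = 11.2 mOsm/kg

11.2 mOsm/kg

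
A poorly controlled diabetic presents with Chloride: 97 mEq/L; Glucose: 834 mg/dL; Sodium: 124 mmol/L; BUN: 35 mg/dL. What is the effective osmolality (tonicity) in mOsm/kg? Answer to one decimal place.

Effective osmolality excludes urea (freely permeant across cell membranes):
2·Na + glucose/18
= 2·124 + 834/18
= 248 + 46.33
= 294.33 mOsm/kg

294.3 mOsm/kg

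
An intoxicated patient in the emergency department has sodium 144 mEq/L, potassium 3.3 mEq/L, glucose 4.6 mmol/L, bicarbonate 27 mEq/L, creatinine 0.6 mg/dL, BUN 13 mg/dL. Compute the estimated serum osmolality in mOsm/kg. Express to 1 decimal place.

Calculated osmolality = 2·Na + glucose + BUN/2.8
= 2·144 + 4.6 + 13/2.8
= 288 + 4.60 + 4.64
= 297.24 mOsm/kg

297.2 mOsm/kg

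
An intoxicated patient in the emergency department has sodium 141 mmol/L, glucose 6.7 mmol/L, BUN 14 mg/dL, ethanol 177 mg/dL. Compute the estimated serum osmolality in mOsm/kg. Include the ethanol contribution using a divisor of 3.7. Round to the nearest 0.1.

Calculated osmolality = 2·Na + glucose + BUN/2.8 + ethanol/3.7
= 2·141 + 6.7 + 14/2.8 + 177/3.7
= 282 + 6.70 + 5 + 47.84
= 341.54 mOsm/kg

341.5 mOsm/kg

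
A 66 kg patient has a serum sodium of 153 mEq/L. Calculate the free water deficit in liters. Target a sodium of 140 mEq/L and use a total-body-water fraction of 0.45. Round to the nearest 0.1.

TBW = 0.45 · 66 = 29.7 L
Free water deficit = TBW · (Na/140 − 1)
= 29.7 · (153/140 − 1)
= 29.7 · 0.0929
= 2.76 L

2.8 L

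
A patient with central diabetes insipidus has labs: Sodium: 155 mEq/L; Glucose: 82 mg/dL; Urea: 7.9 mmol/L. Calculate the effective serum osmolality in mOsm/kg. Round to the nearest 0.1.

Effective osmolality excludes urea (freely permeant across cell membranes):
2·Na + glucose/18
= 2·155 + 82/18
= 310 + 4.56
= 314.56 mOsm/kg

314.6 mOsm/kg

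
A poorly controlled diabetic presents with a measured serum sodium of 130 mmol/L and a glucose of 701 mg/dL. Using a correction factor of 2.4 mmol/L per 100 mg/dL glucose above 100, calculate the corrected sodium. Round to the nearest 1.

144 mmol/L

Corrected Na = measured Na + 2.4 · (glucose − 100)/100
= 130 + 2.4 · (701 − 100)/100
= 130 + 14.4
= 144.4 mmol/L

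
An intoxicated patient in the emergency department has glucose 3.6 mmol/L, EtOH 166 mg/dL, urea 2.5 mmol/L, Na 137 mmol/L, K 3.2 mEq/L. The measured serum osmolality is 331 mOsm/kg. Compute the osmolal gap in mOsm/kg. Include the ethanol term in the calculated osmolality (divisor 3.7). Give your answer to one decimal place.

Calculated osmolality = 2·Na + glucose + urea + ethanol/3.7
= 2·137 + 3.6 + 2.5 + 166/3.7
= 274 + 3.60 + 2.50 + 44.86
= 324.96 mOsm/kg ≈ 325.0 mOsm/kg
Osmolar gap = measured − calculated = 331 − 325.0 = 6.0 mOsm/kg

6.0 mOsm/kg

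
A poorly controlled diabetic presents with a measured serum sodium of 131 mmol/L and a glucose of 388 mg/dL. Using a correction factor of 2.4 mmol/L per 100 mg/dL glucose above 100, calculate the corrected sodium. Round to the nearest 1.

Corrected Na = measured Na + 2.4 · (glucose − 100)/100
= 131 + 2.4 · (388 − 100)/100
= 131 + 6.9
= 137.9 mmol/L

138 mmol/L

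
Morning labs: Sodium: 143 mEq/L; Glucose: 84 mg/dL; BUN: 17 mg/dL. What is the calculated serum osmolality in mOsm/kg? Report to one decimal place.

296.7 mOsm/kg

Calculated osmolality = 2·Na + glucose/18 + BUN/2.8
= 2·143 + 84/18 + 17/2.8
= 286 + 4.67 + 6.07
= 296.74 mOsm/kg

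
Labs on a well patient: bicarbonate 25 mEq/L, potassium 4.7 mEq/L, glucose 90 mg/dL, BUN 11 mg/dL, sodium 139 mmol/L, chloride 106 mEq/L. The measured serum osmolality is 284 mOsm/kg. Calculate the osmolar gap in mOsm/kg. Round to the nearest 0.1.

-2.9 mOsm/kg

Calculated osmolality = 2·Na + glucose/18 + BUN/2.8
= 2·139 + 90/18 + 11/2.8
= 278 + 5 + 3.93
= 286.93 mOsm/kg ≈ 286.9 mOsm/kg
Osmolar gap = measured − calculated = 284 − 286.9 = -2.9 mOsm/kg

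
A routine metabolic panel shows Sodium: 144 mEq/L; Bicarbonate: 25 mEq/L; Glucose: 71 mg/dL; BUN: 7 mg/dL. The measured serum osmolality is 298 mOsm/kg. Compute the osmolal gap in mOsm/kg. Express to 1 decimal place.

Calculated osmolality = 2·Na + glucose/18 + BUN/2.8
= 2·144 + 71/18 + 7/2.8
= 288 + 3.94 + 2.50
= 294.44 mOsm/kg ≈ 294.4 mOsm/kg
Osmolar gap = measured − calculated = 298 − 294.4 = 3.6 mOsm/kg

3.6 mOsm/kg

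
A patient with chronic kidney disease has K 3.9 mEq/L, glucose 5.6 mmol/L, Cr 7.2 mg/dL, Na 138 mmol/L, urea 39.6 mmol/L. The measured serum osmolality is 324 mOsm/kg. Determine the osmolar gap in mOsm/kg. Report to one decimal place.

2.8 mOsm/kg

Calculated osmolality = 2·Na + glucose + urea
= 2·138 + 5.6 + 39.6
= 276 + 5.60 + 39.60
= 321.2 mOsm/kg ≈ 321.2 mOsm/kg
Osmolar gap = measured − calculated = 324 − 321.2 = 2.8 mOsm/kg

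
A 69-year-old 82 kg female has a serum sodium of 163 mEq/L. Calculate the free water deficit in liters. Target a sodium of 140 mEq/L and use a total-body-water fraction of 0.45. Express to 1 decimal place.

6.1 L

TBW = 0.45 · 82 = 36.9 L
Free water deficit = TBW · (Na/140 − 1)
= 36.9 · (163/140 − 1)
= 36.9 · 0.1643
= 6.06 L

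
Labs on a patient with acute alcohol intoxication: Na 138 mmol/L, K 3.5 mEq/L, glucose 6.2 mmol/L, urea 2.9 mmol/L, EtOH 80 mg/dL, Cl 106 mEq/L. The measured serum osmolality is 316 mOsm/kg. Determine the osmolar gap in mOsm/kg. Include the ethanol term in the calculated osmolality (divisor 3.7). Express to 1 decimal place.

9.3 mOsm/kg

Calculated osmolality = 2·Na + glucose + urea + ethanol/3.7
= 2·138 + 6.2 + 2.9 + 80/3.7
= 276 + 6.20 + 2.90 + 21.62
= 306.72 mOsm/kg ≈ 306.7 mOsm/kg
Osmolar gap = measured − calculated = 316 − 306.7 = 9.3 mOsm/kg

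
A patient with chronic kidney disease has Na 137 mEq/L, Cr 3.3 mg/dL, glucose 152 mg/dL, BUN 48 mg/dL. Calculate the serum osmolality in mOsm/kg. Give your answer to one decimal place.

Calculated osmolality = 2·Na + glucose/18 + BUN/2.8
= 2·137 + 152/18 + 48/2.8
= 274 + 8.44 + 17.14
= 299.58 mOsm/kg

299.6 mOsm/kg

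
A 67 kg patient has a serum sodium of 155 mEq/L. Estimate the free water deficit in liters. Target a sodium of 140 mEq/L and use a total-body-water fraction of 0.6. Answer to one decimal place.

TBW = 0.6 · 67 = 40.2 L
Free water deficit = TBW · (Na/140 − 1)
= 40.2 · (155/140 − 1)
= 40.2 · 0.1071
= 4.31 L

4.3 L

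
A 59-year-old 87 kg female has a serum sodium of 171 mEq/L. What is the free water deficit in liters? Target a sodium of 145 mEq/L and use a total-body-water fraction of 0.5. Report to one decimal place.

TBW = 0.5 · 87 = 43.5 L
Free water deficit = TBW · (Na/145 − 1)
= 43.5 · (171/145 − 1)
= 43.5 · 0.1793
= 7.8 L

7.8 L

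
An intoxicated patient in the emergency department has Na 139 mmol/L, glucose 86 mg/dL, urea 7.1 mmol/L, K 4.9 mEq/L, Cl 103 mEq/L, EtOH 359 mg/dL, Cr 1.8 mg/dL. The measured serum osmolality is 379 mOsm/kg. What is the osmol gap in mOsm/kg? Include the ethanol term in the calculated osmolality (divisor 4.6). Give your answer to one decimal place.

Calculated osmolality = 2·Na + glucose/18 + urea + ethanol/4.6
= 2·139 + 86/18 + 7.1 + 359/4.6
= 278 + 4.78 + 7.10 + 78.04
= 367.92 mOsm/kg ≈ 367.9 mOsm/kg
Osmolar gap = measured − calculated = 379 − 367.9 = 11.1 mOsm/kg

11.1 mOsm/kg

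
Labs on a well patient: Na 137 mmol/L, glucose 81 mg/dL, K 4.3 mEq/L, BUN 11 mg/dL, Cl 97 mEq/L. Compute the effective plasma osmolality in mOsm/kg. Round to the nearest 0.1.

278.5 mOsm/kg

Effective osmolality excludes urea (freely permeant across cell membranes):
2·Na + glucose/18
= 2·137 + 81/18
= 274 + 4.5
= 278.5 mOsm/kg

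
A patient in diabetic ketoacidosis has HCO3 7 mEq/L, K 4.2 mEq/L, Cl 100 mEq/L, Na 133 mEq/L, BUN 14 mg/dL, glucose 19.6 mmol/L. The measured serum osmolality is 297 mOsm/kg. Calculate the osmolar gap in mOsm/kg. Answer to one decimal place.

Calculated osmolality = 2·Na + glucose + BUN/2.8
= 2·133 + 19.6 + 14/2.8
= 266 + 19.60 + 5
= 290.6 mOsm/kg ≈ 290.6 mOsm/kg
Osmolar gap = measured − calculated = 297 − 290.6 = 6.4 mOsm/kg

6.4 mOsm/kg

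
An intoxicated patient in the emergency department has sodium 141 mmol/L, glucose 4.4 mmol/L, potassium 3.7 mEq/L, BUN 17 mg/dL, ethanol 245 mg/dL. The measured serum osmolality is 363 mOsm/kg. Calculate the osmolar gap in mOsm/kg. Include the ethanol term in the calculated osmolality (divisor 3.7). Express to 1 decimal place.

4.3 mOsm/kg

Calculated osmolality = 2·Na + glucose + BUN/2.8 + ethanol/3.7
= 2·141 + 4.4 + 17/2.8 + 245/3.7
= 282 + 4.40 + 6.07 + 66.22
= 358.69 mOsm/kg ≈ 358.7 mOsm/kg
Osmolar gap = measured − calculated = 363 − 358.7 = 4.3 mOsm/kg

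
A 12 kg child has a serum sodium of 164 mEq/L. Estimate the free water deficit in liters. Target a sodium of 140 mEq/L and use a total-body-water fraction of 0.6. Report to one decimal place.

TBW = 0.6 · 12 = 7.2 L
Free water deficit = TBW · (Na/140 − 1)
= 7.2 · (164/140 − 1)
= 7.2 · 0.1714
= 1.23 L

1.2 L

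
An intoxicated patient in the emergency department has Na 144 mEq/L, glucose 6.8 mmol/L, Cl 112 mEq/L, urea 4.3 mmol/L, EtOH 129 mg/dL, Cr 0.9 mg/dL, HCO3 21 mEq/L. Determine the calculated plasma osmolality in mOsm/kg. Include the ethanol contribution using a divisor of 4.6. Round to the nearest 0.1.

Calculated osmolality = 2·Na + glucose + urea + ethanol/4.6
= 2·144 + 6.8 + 4.3 + 129/4.6
= 288 + 6.80 + 4.30 + 28.04
= 327.14 mOsm/kg

327.1 mOsm/kg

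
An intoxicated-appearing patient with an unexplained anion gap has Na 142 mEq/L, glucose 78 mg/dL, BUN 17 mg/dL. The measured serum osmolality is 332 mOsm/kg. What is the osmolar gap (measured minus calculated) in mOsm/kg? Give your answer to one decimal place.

Calculated osmolality = 2·Na + glucose/18 + BUN/2.8
= 2·142 + 78/18 + 17/2.8
= 284 + 4.33 + 6.07
= 294.4 mOsm/kg ≈ 294.4 mOsm/kg
Osmolar gap = measured − calculated = 332 − 294.4 = 37.6 mOsm/kg

37.6 mOsm/kg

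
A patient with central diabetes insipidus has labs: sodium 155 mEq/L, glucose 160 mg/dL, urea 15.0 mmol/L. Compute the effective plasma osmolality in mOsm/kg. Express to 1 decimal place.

318.9 mOsm/kg

Effective osmolality excludes urea (freely permeant across cell membranes):
2·Na + glucose/18
= 2·155 + 160/18
= 310 + 8.89
= 318.89 mOsm/kg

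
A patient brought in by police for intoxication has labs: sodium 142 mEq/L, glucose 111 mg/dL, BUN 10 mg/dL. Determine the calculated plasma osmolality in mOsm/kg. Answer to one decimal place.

Calculated osmolality = 2·Na + glucose/18 + BUN/2.8
= 2·142 + 111/18 + 10/2.8
= 284 + 6.17 + 3.57
= 293.74 mOsm/kg

293.7 mOsm/kg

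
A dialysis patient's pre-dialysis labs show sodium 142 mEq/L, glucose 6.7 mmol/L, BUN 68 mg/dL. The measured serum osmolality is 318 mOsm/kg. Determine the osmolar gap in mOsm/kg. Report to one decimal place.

3.0 mOsm/kg

Calculated osmolality = 2·Na + glucose + BUN/2.8
= 2·142 + 6.7 + 68/2.8
= 284 + 6.70 + 24.29
= 314.99 mOsm/kg ≈ 315.0 mOsm/kg
Osmolar gap = measured − calculated = 318 − 315.0 = 3.0 mOsm/kg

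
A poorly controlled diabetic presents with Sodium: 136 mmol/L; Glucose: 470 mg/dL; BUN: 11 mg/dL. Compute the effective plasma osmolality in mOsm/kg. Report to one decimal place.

298.1 mOsm/kg

Effective osmolality excludes urea (freely permeant across cell membranes):
2·Na + glucose/18
= 2·136 + 470/18
= 272 + 26.11
= 298.11 mOsm/kg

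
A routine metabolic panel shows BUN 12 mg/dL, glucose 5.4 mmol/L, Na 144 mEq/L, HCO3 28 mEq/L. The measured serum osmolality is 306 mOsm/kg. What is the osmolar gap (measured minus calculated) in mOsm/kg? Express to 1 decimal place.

8.3 mOsm/kg

Calculated osmolality = 2·Na + glucose + BUN/2.8
= 2·144 + 5.4 + 12/2.8
= 288 + 5.40 + 4.29
= 297.69 mOsm/kg ≈ 297.7 mOsm/kg
Osmolar gap = measured − calculated = 306 − 297.7 = 8.3 mOsm/kg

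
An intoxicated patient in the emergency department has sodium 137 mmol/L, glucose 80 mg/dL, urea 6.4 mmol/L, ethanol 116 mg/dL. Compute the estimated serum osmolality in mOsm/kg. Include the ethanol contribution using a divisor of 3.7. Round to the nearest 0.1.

Calculated osmolality = 2·Na + glucose/18 + urea + ethanol/3.7
= 2·137 + 80/18 + 6.4 + 116/3.7
= 274 + 4.44 + 6.40 + 31.35
= 316.19 mOsm/kg

316.2 mOsm/kg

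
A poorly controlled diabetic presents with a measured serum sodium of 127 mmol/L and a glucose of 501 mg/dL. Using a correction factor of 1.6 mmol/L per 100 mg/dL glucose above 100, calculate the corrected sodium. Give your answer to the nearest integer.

133 mmol/L

Corrected Na = measured Na + 1.6 · (glucose − 100)/100
= 127 + 1.6 · (501 − 100)/100
= 127 + 6.4
= 133.4 mmol/L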